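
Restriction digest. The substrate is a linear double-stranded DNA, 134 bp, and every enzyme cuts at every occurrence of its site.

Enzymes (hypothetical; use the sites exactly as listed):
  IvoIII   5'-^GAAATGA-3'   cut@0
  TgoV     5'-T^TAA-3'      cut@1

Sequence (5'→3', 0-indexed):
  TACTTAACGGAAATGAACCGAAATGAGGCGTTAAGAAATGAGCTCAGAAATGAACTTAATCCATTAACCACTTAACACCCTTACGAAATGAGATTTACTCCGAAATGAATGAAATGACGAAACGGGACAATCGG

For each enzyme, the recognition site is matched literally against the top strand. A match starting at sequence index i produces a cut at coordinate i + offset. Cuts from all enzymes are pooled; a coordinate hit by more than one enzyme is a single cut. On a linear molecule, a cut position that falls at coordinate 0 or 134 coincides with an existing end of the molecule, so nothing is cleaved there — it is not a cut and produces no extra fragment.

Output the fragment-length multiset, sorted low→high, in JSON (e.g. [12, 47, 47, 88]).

[3,4,5,8,8,9,10,10,12,12,12,17,24]

Per-enzyme occurrences:
  IvoIII (GAAATGA, off=0): starts [9, 19, 34, 46, 84, 101, 110] → cuts [9, 19, 34, 46, 84, 101, 110]
  TgoV (TTAA, off=1): starts [3, 30, 55, 63, 71] → cuts [4, 31, 56, 64, 72]

Pooled cuts: [4, 9, 19, 31, 34, 46, 56, 64, 72, 84, 101, 110]

Fragment lengths:
  [0,4): 4 bp
  [4,9): 5 bp
  [9,19): 10 bp
  [19,31): 12 bp
  [31,34): 3 bp
  [34,46): 12 bp
  [46,56): 10 bp
  [56,64): 8 bp
  [64,72): 8 bp
  [72,84): 12 bp
  [84,101): 17 bp
  [101,110): 9 bp
  [110,134): 24 bp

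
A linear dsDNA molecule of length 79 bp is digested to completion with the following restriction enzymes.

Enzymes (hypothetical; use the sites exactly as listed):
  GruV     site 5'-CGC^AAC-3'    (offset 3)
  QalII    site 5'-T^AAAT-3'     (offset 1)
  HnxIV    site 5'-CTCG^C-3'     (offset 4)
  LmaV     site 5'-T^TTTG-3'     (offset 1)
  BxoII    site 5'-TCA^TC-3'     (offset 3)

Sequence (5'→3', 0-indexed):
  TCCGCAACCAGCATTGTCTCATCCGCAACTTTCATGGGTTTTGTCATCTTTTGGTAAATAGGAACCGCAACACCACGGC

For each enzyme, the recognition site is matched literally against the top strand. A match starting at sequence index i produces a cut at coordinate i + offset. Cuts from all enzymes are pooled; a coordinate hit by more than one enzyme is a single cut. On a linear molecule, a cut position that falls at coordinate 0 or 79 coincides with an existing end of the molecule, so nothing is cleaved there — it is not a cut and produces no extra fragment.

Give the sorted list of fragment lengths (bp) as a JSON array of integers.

[3,5,5,6,7,11,13,13,16]

Per-enzyme occurrences:
  GruV (CGCAAC, off=3): starts [2, 23, 65] → cuts [5, 26, 68]
  QalII (TAAAT, off=1): starts [54] → cuts [55]
  HnxIV (CTCGC, off=4): no sites
  LmaV (TTTTG, off=1): starts [38, 48] → cuts [39, 49]
  BxoII (TCATC, off=3): starts [18, 43] → cuts [21, 46]

All cut coordinates (distinct, sorted): [5, 21, 26, 39, 46, 49, 55, 68]

Fragments:
  [0,5): 5 bp
  [5,21): 16 bp
  [21,26): 5 bp
  [26,39): 13 bp
  [39,46): 7 bp
  [46,49): 3 bp
  [49,55): 6 bp
  [55,68): 13 bp
  [68,79): 11 bp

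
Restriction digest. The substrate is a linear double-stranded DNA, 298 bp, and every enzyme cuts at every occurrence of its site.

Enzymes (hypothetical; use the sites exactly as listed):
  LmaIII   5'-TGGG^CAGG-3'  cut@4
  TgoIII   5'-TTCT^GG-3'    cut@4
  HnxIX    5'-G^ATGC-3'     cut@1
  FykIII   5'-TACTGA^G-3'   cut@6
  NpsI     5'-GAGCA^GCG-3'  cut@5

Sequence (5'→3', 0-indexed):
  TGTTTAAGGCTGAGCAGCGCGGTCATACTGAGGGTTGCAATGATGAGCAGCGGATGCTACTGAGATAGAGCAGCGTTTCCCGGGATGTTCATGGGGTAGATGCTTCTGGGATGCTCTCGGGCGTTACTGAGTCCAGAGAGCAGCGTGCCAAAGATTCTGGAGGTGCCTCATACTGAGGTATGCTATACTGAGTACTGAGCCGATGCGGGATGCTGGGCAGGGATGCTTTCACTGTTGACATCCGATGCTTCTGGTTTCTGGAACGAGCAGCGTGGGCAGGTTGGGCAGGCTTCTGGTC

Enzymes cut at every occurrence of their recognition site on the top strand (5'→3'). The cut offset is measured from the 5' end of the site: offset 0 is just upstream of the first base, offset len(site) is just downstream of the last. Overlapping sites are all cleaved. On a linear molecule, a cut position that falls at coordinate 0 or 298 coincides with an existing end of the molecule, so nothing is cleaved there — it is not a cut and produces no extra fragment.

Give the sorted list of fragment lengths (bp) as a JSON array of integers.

Scan for sites:
  LmaIII TGGGCAGG/4: at [213, 272, 281] ⇒ [217, 276, 285]
  TgoIII TTCTGG/4: at [103, 154, 248, 255, 290] ⇒ [107, 158, 252, 259, 294]
  HnxIX GATGC/1: at [52, 98, 109, 201, 208, 221, 243] ⇒ [53, 99, 110, 202, 209, 222, 244]
  FykIII TACTGAG/6: at [25, 57, 124, 170, 185, 192] ⇒ [31, 63, 130, 176, 191, 198]
  NpsI GAGCAGCG/5: at [11, 44, 67, 137, 264] ⇒ [16, 49, 72, 142, 269]

Pooled cuts: [16, 31, 49, 53, 63, 72, 99, 107, 110, 130, 142, 158, 176, 191, 198, 202, 209, 217, 222, 244, 252, 259, 269, 276, 285, 294]

Fragment lengths:
  [0,16): 16 bp
  [16,31): 15 bp
  [31,49): 18 bp
  [49,53): 4 bp
  [53,63): 10 bp
  [63,72): 9 bp
  [72,99): 27 bp
  [99,107): 8 bp
  [107,110): 3 bp
  [110,130): 20 bp
  [130,142): 12 bp
  [142,158): 16 bp
  [158,176): 18 bp
  [176,191): 15 bp
  [191,198): 7 bp
  [198,202): 4 bp
  [202,209): 7 bp
  [209,217): 8 bp
  [217,222): 5 bp
  [222,244): 22 bp
  [244,252): 8 bp
  [252,259): 7 bp
  [259,269): 10 bp
  [269,276): 7 bp
  [276,285): 9 bp
  [285,294): 9 bp
  [294,298): 4 bp

[3,4,4,4,5,7,7,7,7,8,8,8,9,9,9,10,10,12,15,15,16,16,18,18,20,22,27]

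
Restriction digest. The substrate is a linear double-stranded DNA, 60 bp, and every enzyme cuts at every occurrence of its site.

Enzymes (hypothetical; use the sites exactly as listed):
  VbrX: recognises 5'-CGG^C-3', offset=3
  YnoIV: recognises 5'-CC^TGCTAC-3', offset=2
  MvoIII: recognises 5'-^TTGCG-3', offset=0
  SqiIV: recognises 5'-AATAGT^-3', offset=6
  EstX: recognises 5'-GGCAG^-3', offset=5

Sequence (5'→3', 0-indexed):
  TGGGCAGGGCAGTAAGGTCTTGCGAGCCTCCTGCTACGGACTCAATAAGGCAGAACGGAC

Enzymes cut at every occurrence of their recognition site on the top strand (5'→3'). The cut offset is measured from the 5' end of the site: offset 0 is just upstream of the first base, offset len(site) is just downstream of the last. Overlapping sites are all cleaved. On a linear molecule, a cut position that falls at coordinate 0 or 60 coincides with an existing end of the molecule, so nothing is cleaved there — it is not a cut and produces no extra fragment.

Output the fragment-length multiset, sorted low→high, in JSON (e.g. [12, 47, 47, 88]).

[5,7,7,7,12,22]

Per-enzyme occurrences:
  VbrX (CGGC, off=3): no sites
  YnoIV (CCTGCTAC, off=2): starts [29] → cuts [31]
  MvoIII (TTGCG, off=0): starts [19] → cuts [19]
  SqiIV (AATAGT, off=6): no sites
  EstX (GGCAG, off=5): starts [2, 7, 48] → cuts [7, 12, 53]

Pooled cuts: [7, 12, 19, 31, 53]

Fragment lengths:
  [0,7): 7 bp
  [7,12): 5 bp
  [12,19): 7 bp
  [19,31): 12 bp
  [31,53): 22 bp
  [53,60): 7 bp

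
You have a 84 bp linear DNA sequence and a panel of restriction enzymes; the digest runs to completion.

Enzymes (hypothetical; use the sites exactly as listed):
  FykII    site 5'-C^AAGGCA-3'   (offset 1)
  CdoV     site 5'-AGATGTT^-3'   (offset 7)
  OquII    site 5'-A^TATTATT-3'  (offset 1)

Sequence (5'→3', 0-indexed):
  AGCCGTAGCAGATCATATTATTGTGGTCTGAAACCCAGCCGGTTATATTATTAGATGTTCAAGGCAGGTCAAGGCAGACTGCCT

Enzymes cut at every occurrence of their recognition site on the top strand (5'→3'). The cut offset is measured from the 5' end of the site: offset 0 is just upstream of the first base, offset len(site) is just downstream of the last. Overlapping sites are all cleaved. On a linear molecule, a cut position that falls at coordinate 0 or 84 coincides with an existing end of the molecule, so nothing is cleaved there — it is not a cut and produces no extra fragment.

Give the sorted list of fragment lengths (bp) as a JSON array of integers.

[1,10,14,14,15,30]

Site scan:
  FykII CAAGGCA/1: at [59, 69] ⇒ [60, 70]
  CdoV AGATGTT/7: at [52] ⇒ [59]
  OquII ATATTATT/1: at [14, 44] ⇒ [15, 45]

Pooled cuts: [15, 45, 59, 60, 70]

Fragments:
  [0,15): 15 bp
  [15,45): 30 bp
  [45,59): 14 bp
  [59,60): 1 bp
  [60,70): 10 bp
  [70,84): 14 bp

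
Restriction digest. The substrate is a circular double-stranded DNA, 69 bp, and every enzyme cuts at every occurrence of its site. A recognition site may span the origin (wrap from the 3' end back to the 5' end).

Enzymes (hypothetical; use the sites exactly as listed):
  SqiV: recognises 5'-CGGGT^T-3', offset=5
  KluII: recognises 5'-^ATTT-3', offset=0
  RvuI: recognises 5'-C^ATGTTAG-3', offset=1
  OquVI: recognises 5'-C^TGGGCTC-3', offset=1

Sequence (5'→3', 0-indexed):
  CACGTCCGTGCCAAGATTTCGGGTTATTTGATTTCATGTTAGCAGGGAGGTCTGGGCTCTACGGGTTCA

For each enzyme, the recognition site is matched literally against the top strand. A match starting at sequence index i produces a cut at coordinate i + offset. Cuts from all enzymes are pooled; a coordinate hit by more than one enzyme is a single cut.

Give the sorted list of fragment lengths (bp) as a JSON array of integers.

Scan for sites:
  SqiV CGGGTT/5: at [19, 61] ⇒ [24, 66]
  KluII ATTT/0: at [15, 25, 30] ⇒ [15, 25, 30]
  RvuI CATGTTAG/1: at [34] ⇒ [35]
  OquVI CTGGGCTC/1: at [51] ⇒ [52]

Pooled cuts: [15, 24, 25, 30, 35, 52, 66]

Fragment lengths:
  15→24: 9 bp
  24→25: 1 bp
  25→30: 5 bp
  30→35: 5 bp
  35→52: 17 bp
  52→66: 14 bp
  66→15 (wrap): 69-66+15 = 18 bp

[1,5,5,9,14,17,18]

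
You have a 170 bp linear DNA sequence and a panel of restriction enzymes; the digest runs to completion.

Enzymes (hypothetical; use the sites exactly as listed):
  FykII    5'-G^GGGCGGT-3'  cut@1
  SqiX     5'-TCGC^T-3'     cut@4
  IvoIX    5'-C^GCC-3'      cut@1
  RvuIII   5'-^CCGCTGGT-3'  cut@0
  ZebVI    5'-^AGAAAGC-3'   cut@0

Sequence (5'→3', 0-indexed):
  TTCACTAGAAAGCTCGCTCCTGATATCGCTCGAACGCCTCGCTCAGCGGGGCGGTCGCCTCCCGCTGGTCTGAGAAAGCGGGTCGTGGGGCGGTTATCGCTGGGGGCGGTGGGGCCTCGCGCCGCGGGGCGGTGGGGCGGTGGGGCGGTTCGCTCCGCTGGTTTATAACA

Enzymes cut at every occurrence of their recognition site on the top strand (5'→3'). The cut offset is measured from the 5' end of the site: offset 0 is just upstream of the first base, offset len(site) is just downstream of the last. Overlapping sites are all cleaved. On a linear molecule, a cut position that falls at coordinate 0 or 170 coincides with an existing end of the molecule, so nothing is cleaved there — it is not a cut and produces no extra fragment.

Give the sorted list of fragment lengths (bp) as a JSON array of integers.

Per-enzyme occurrences:
  FykII (GGGGCGGT, off=1): starts [47, 86, 102, 125, 133, 141] → cuts [48, 87, 103, 126, 134, 142]
  SqiX (TCGCT, off=4): starts [13, 25, 38, 96, 149] → cuts [17, 29, 42, 100, 153]
  IvoIX (CGCC, off=1): starts [34, 55, 119] → cuts [35, 56, 120]
  RvuIII (CCGCTGGT, off=0): starts [61, 154] → cuts [61, 154]
  ZebVI (AGAAAGC, off=0): starts [6, 72] → cuts [6, 72]

Pooled cuts: [6, 17, 29, 35, 42, 48, 56, 61, 72, 87, 100, 103, 120, 126, 134, 142, 153, 154]

Fragment lengths:
  [0,6): 6 bp
  [6,17): 11 bp
  [17,29): 12 bp
  [29,35): 6 bp
  [35,42): 7 bp
  [42,48): 6 bp
  [48,56): 8 bp
  [56,61): 5 bp
  [61,72): 11 bp
  [72,87): 15 bp
  [87,100): 13 bp
  [100,103): 3 bp
  [103,120): 17 bp
  [120,126): 6 bp
  [126,134): 8 bp
  [134,142): 8 bp
  [142,153): 11 bp
  [153,154): 1 bp
  [154,170): 16 bp

[1,3,5,6,6,6,6,7,8,8,8,11,11,11,12,13,15,16,17]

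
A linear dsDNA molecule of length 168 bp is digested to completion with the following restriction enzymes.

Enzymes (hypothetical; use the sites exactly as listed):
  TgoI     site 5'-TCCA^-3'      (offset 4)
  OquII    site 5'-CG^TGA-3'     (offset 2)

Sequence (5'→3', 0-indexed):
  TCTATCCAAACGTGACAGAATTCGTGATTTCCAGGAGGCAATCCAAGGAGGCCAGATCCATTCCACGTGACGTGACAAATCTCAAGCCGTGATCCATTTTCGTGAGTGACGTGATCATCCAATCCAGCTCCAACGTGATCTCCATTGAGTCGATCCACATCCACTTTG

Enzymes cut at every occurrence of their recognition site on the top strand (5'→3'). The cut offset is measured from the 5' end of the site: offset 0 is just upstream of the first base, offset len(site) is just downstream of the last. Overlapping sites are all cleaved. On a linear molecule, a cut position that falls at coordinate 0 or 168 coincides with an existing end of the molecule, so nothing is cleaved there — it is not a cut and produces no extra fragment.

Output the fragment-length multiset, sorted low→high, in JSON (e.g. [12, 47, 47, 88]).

[2,3,4,5,5,5,5,6,6,6,7,8,9,9,9,10,12,12,13,15,17]

Per-enzyme occurrences:
  TgoI (TCCA, off=4): starts [4, 29, 41, 56, 61, 92, 117, 122, 128, 140, 153, 159] → cuts [8, 33, 45, 60, 65, 96, 121, 126, 132, 144, 157, 163]
  OquII (CGTGA, off=2): starts [10, 22, 65, 70, 87, 100, 109, 133] → cuts [12, 24, 67, 72, 89, 102, 111, 135]

Pooled cuts: [8, 12, 24, 33, 45, 60, 65, 67, 72, 89, 96, 102, 111, 121, 126, 132, 135, 144, 157, 163]

Fragments:
  [0,8): 8 bp
  [8,12): 4 bp
  [12,24): 12 bp
  [24,33): 9 bp
  [33,45): 12 bp
  [45,60): 15 bp
  [60,65): 5 bp
  [65,67): 2 bp
  [67,72): 5 bp
  [72,89): 17 bp
  [89,96): 7 bp
  [96,102): 6 bp
  [102,111): 9 bp
  [111,121): 10 bp
  [121,126): 5 bp
  [126,132): 6 bp
  [132,135): 3 bp
  [135,144): 9 bp
  [144,157): 13 bp
  [157,163): 6 bp
  [163,168): 5 bp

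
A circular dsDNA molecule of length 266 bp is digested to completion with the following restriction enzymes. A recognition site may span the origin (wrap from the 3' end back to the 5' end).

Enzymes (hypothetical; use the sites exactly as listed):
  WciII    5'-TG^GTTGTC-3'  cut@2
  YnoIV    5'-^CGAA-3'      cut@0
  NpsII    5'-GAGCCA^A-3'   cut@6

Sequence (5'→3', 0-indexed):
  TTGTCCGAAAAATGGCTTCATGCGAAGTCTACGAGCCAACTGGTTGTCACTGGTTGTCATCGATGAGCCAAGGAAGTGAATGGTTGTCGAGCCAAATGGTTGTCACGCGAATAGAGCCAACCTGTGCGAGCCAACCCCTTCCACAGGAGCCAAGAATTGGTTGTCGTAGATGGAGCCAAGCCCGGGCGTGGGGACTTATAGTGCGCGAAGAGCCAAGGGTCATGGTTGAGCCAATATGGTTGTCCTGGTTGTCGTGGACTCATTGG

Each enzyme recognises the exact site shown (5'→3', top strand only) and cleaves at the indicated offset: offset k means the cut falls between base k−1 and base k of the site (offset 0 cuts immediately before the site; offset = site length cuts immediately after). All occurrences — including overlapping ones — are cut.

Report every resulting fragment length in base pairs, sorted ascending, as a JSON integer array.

Scan for sites:
  WciII TGGTTGTC/2: at [40, 50, 80, 96, 157, 236, 245, 263] ⇒ [42, 52, 82, 98, 159, 238, 247, 265]
  YnoIV CGAA/0: at [5, 22, 107, 205] ⇒ [5, 22, 107, 205]
  NpsII GAGCCAA/6: at [32, 64, 88, 113, 127, 146, 172, 209, 227] ⇒ [38, 70, 94, 119, 133, 152, 178, 215, 233]

All cut coordinates (distinct, sorted): [5, 22, 38, 42, 52, 70, 82, 94, 98, 107, 119, 133, 152, 159, 178, 205, 215, 233, 238, 247, 265]

Fragments:
  5→22: 17 bp
  22→38: 16 bp
  38→42: 4 bp
  42→52: 10 bp
  52→70: 18 bp
  70→82: 12 bp
  82→94: 12 bp
  94→98: 4 bp
  98→107: 9 bp
  107→119: 12 bp
  119→133: 14 bp
  133→152: 19 bp
  152→159: 7 bp
  159→178: 19 bp
  178→205: 27 bp
  205→215: 10 bp
  215→233: 18 bp
  233→238: 5 bp
  238→247: 9 bp
  247→265: 18 bp
  265→5 (wrap): 266-265+5 = 6 bp

[4,4,5,6,7,9,9,10,10,12,12,12,14,16,17,18,18,18,19,19,27]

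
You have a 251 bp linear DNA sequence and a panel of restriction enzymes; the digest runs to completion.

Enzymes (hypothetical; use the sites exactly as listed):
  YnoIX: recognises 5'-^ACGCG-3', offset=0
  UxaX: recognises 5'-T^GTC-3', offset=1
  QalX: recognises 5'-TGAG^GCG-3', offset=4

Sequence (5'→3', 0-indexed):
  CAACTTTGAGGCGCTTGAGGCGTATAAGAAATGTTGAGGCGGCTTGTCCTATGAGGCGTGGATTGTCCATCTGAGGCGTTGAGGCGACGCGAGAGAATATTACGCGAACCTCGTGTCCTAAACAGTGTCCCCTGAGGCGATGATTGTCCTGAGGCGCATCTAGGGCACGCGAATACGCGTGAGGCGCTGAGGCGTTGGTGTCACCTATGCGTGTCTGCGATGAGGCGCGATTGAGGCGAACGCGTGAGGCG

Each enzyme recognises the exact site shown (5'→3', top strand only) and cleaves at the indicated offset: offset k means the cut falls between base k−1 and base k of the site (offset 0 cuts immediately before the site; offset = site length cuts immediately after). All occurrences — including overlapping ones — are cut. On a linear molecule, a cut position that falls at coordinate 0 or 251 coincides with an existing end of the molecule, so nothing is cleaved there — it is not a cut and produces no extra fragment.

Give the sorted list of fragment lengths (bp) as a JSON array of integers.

[3,3,4,7,8,8,8,8,8,9,9,9,9,9,10,10,10,11,11,12,12,13,13,13,15,19]

Per-enzyme occurrences:
  YnoIX ACGCG/0: at [86, 101, 166, 174, 239] ⇒ [86, 101, 166, 174, 239]
  UxaX TGTC/1: at [44, 63, 113, 125, 144, 198, 211] ⇒ [45, 64, 114, 126, 145, 199, 212]
  QalX TGAGGCG/4: at [6, 15, 34, 51, 71, 79, 132, 149, 179, 187, 220, 231, 244] ⇒ [10, 19, 38, 55, 75, 83, 136, 153, 183, 191, 224, 235, 248]

All cut coordinates (distinct, sorted): [10, 19, 38, 45, 55, 64, 75, 83, 86, 101, 114, 126, 136, 145, 153, 166, 174, 183, 191, 199, 212, 224, 235, 239, 248]

Fragment lengths:
  [0,10): 10 bp
  [10,19): 9 bp
  [19,38): 19 bp
  [38,45): 7 bp
  [45,55): 10 bp
  [55,64): 9 bp
  [64,75): 11 bp
  [75,83): 8 bp
  [83,86): 3 bp
  [86,101): 15 bp
  [101,114): 13 bp
  [114,126): 12 bp
  [126,136): 10 bp
  [136,145): 9 bp
  [145,153): 8 bp
  [153,166): 13 bp
  [166,174): 8 bp
  [174,183): 9 bp
  [183,191): 8 bp
  [191,199): 8 bp
  [199,212): 13 bp
  [212,224): 12 bp
  [224,235): 11 bp
  [235,239): 4 bp
  [239,248): 9 bp
  [248,251): 3 bp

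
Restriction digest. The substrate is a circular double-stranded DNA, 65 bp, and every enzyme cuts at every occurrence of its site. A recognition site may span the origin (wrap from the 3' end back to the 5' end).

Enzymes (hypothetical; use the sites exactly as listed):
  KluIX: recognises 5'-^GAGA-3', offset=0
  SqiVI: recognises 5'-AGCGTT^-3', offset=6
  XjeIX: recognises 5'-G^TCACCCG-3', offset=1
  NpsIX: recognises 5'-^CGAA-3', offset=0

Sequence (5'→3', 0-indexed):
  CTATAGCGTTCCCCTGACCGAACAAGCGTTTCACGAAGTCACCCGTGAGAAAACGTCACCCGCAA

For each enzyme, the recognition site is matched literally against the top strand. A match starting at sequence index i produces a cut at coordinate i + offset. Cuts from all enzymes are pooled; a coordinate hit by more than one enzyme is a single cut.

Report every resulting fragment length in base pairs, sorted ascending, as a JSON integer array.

[3,5,8,8,9,12,20]

Site scan:
  KluIX (GAGA, off=0): starts [46] → cuts [46]
  SqiVI (AGCGTT, off=6): starts [4, 24] → cuts [10, 30]
  XjeIX (GTCACCCG, off=1): starts [37, 54] → cuts [38, 55]
  NpsIX (CGAA, off=0): starts [18, 33] → cuts [18, 33]

Pooled cuts: [10, 18, 30, 33, 38, 46, 55]

Fragment lengths:
  10→18: 8 bp
  18→30: 12 bp
  30→33: 3 bp
  33→38: 5 bp
  38→46: 8 bp
  46→55: 9 bp
  55→10 (wrap): 65-55+10 = 20 bp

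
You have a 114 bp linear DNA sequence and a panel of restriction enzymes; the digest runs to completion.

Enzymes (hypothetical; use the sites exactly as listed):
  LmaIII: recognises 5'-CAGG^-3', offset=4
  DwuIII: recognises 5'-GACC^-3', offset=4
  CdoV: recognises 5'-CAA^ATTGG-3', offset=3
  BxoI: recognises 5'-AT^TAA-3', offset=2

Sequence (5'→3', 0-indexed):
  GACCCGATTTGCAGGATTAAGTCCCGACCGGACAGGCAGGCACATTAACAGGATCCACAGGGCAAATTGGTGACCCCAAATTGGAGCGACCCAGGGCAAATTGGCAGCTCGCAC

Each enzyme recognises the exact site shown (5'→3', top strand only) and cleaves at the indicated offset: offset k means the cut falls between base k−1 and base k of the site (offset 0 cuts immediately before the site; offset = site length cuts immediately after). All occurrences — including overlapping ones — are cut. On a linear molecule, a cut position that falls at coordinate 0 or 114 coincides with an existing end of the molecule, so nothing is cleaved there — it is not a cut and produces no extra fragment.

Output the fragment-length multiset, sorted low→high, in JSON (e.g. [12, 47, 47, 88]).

Per-enzyme occurrences:
  LmaIII (CAGG, off=4): starts [11, 32, 36, 48, 57, 91] → cuts [15, 36, 40, 52, 61, 95]
  DwuIII (GACC, off=4): starts [0, 25, 71, 87] → cuts [4, 29, 75, 91]
  CdoV (CAAATTGG, off=3): starts [62, 76, 96] → cuts [65, 79, 99]
  BxoI (ATTAA, off=2): starts [15, 43] → cuts [17, 45]

Pooled cuts: [4, 15, 17, 29, 36, 40, 45, 52, 61, 65, 75, 79, 91, 95, 99]

Fragment lengths:
  [0,4): 4 bp
  [4,15): 11 bp
  [15,17): 2 bp
  [17,29): 12 bp
  [29,36): 7 bp
  [36,40): 4 bp
  [40,45): 5 bp
  [45,52): 7 bp
  [52,61): 9 bp
  [61,65): 4 bp
  [65,75): 10 bp
  [75,79): 4 bp
  [79,91): 12 bp
  [91,95): 4 bp
  [95,99): 4 bp
  [99,114): 15 bp

[2,4,4,4,4,4,4,5,7,7,9,10,11,12,12,15]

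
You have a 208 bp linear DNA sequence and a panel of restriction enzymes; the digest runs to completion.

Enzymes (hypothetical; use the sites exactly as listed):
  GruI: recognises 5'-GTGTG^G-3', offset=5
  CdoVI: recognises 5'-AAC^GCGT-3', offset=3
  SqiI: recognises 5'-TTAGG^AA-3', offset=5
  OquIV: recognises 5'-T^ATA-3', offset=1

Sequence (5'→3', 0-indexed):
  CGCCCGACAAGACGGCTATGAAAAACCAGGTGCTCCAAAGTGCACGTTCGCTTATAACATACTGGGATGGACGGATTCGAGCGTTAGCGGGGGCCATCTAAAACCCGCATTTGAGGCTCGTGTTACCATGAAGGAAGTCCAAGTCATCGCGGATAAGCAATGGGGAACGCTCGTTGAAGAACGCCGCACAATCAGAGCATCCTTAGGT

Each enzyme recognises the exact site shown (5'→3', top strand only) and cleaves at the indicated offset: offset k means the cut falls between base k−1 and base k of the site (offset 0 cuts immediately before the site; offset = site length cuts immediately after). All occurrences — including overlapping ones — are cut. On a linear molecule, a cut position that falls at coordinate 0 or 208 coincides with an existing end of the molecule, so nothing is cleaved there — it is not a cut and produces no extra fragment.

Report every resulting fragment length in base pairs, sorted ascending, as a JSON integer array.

Scan for sites:
  GruI (GTGTGG, off=5): no sites
  CdoVI (AACGCGT, off=3): no sites
  SqiI (TTAGGAA, off=5): no sites
  OquIV (TATA, off=1): starts [52] → cuts [53]

Pooled cuts: [53]

Fragment lengths:
  [0,53): 53 bp
  [53,208): 155 bp

[53,155]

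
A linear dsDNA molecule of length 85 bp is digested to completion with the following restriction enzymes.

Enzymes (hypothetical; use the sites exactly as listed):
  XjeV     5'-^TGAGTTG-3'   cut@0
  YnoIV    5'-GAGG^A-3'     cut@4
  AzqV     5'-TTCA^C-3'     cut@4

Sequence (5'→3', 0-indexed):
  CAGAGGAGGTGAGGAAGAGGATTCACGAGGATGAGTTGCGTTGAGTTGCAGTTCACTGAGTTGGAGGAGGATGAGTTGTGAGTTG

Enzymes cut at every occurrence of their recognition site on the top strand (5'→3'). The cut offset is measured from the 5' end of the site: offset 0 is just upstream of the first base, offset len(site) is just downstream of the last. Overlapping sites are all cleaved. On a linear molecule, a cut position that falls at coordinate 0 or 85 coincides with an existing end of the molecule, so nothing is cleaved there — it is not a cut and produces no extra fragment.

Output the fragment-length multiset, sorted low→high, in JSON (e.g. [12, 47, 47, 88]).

Site scan:
  XjeV TGAGTTG/0: at [31, 41, 56, 71, 78] ⇒ [31, 41, 56, 71, 78]
  YnoIV GAGGA/4: at [2, 10, 16, 26, 63, 66] ⇒ [6, 14, 20, 30, 67, 70]
  AzqV TTCAC/4: at [21, 51] ⇒ [25, 55]

Pooled cuts: [6, 14, 20, 25, 30, 31, 41, 55, 56, 67, 70, 71, 78]

Fragments:
  [0,6): 6 bp
  [6,14): 8 bp
  [14,20): 6 bp
  [20,25): 5 bp
  [25,30): 5 bp
  [30,31): 1 bp
  [31,41): 10 bp
  [41,55): 14 bp
  [55,56): 1 bp
  [56,67): 11 bp
  [67,70): 3 bp
  [70,71): 1 bp
  [71,78): 7 bp
  [78,85): 7 bp

[1,1,1,3,5,5,6,6,7,7,8,10,11,14]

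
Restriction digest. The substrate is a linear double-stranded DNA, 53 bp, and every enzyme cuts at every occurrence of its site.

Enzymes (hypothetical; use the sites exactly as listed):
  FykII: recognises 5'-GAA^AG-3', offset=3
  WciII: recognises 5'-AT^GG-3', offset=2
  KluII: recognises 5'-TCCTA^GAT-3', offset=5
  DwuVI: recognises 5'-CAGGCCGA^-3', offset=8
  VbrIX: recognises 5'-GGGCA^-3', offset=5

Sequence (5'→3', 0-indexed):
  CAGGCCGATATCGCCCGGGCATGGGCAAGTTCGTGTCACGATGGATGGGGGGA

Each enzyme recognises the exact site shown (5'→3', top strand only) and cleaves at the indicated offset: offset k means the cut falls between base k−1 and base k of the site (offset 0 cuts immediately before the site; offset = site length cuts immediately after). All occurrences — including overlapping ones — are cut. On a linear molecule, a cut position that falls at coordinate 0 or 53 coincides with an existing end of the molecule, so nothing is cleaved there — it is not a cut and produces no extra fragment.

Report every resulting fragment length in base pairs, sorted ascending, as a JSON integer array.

[1,4,5,7,8,13,15]

Site scan:
  FykII (GAAAG, off=3): no sites
  WciII (ATGG, off=2): starts [20, 40, 44] → cuts [22, 42, 46]
  KluII (TCCTAGAT, off=5): no sites
  DwuVI (CAGGCCGA, off=8): starts [0] → cuts [8]
  VbrIX (GGGCA, off=5): starts [16, 22] → cuts [21, 27]

All cut coordinates (distinct, sorted): [8, 21, 22, 27, 42, 46]

Fragments:
  [0,8): 8 bp
  [8,21): 13 bp
  [21,22): 1 bp
  [22,27): 5 bp
  [27,42): 15 bp
  [42,46): 4 bp
  [46,53): 7 bp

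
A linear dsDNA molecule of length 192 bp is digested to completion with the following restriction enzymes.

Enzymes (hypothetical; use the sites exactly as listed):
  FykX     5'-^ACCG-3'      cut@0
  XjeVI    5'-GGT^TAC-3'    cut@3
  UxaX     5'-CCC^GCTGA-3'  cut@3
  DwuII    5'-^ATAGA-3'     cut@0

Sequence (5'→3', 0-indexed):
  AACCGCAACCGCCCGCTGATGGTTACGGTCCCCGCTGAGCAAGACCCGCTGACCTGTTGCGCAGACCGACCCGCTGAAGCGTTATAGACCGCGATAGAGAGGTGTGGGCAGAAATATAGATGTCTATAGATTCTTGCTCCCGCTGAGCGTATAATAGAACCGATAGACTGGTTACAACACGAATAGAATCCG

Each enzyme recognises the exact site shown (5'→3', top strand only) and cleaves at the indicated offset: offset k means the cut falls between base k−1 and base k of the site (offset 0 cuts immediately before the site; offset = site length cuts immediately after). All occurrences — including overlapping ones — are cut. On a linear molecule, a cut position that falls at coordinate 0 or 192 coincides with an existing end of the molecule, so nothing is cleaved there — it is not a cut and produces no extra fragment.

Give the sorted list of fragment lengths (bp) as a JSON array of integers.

[1,4,4,5,6,6,7,8,9,10,10,10,10,10,11,12,14,16,17,22]

Per-enzyme occurrences:
  FykX (ACCG, off=0): starts [1, 7, 64, 87, 158] → cuts [1, 7, 64, 87, 158]
  XjeVI (GGTTAC, off=3): starts [20, 169] → cuts [23, 172]
  UxaX (CCCGCTGA, off=3): starts [11, 30, 44, 69, 138] → cuts [14, 33, 47, 72, 141]
  DwuII (ATAGA, off=0): starts [83, 93, 115, 125, 153, 162, 182] → cuts [83, 93, 115, 125, 153, 162, 182]

Pooled cuts: [1, 7, 14, 23, 33, 47, 64, 72, 83, 87, 93, 115, 125, 141, 153, 158, 162, 172, 182]

Fragments:
  [0,1): 1 bp
  [1,7): 6 bp
  [7,14): 7 bp
  [14,23): 9 bp
  [23,33): 10 bp
  [33,47): 14 bp
  [47,64): 17 bp
  [64,72): 8 bp
  [72,83): 11 bp
  [83,87): 4 bp
  [87,93): 6 bp
  [93,115): 22 bp
  [115,125): 10 bp
  [125,141): 16 bp
  [141,153): 12 bp
  [153,158): 5 bp
  [158,162): 4 bp
  [162,172): 10 bp
  [172,182): 10 bp
  [182,192): 10 bp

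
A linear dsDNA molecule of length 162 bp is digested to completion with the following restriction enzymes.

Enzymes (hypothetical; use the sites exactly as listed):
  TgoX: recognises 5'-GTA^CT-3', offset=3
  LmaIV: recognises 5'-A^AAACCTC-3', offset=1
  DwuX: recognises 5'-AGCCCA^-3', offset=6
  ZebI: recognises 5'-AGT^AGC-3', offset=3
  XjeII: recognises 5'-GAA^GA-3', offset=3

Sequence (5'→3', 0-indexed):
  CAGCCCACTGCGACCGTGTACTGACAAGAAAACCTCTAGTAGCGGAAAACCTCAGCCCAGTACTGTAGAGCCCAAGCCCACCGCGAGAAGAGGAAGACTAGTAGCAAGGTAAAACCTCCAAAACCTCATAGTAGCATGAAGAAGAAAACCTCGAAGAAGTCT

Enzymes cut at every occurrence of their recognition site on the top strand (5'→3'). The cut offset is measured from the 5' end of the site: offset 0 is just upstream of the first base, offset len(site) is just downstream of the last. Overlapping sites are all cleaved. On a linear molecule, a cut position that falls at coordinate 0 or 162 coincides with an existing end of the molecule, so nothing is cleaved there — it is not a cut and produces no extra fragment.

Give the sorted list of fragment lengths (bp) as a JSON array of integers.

[2,3,3,6,6,6,7,7,7,8,9,9,9,9,10,11,12,12,13,13]

Scan for sites:
  TgoX GTACT/3: at [17, 59] ⇒ [20, 62]
  LmaIV AAAACCTC/1: at [28, 45, 110, 119, 144] ⇒ [29, 46, 111, 120, 145]
  DwuX AGCCCA/6: at [1, 53, 68, 74] ⇒ [7, 59, 74, 80]
  ZebI AGTAGC/3: at [37, 99, 129] ⇒ [40, 102, 132]
  XjeII GAAGA/3: at [86, 92, 137, 140, 152] ⇒ [89, 95, 140, 143, 155]

All cut coordinates (distinct, sorted): [7, 20, 29, 40, 46, 59, 62, 74, 80, 89, 95, 102, 111, 120, 132, 140, 143, 145, 155]

Fragments:
  [0,7): 7 bp
  [7,20): 13 bp
  [20,29): 9 bp
  [29,40): 11 bp
  [40,46): 6 bp
  [46,59): 13 bp
  [59,62): 3 bp
  [62,74): 12 bp
  [74,80): 6 bp
  [80,89): 9 bp
  [89,95): 6 bp
  [95,102): 7 bp
  [102,111): 9 bp
  [111,120): 9 bp
  [120,132): 12 bp
  [132,140): 8 bp
  [140,143): 3 bp
  [143,145): 2 bp
  [145,155): 10 bp
  [155,162): 7 bp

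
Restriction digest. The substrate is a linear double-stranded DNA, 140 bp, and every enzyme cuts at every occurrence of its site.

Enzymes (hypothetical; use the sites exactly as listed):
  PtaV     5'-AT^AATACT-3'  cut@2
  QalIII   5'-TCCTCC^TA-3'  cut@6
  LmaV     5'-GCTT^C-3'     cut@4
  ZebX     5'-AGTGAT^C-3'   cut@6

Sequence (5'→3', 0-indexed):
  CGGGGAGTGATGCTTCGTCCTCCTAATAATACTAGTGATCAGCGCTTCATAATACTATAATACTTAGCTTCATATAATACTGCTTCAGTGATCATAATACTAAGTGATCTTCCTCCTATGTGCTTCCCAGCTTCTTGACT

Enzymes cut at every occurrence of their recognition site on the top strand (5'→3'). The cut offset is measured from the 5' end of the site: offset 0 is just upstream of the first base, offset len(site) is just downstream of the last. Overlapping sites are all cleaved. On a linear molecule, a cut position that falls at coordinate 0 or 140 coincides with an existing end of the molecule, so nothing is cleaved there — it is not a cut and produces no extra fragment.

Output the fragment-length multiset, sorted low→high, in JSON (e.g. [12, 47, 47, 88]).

[3,3,4,5,7,7,8,8,8,8,8,9,10,12,12,13,15]

Scan for sites:
  PtaV ATAATACT/2: at [25, 48, 56, 73, 93] ⇒ [27, 50, 58, 75, 95]
  QalIII TCCTCCTA/6: at [17, 110] ⇒ [23, 116]
  LmaV GCTTC/4: at [11, 43, 66, 81, 121, 129] ⇒ [15, 47, 70, 85, 125, 133]
  ZebX AGTGATC/6: at [33, 86, 102] ⇒ [39, 92, 108]

Pooled cuts: [15, 23, 27, 39, 47, 50, 58, 70, 75, 85, 92, 95, 108, 116, 125, 133]

Fragments:
  [0,15): 15 bp
  [15,23): 8 bp
  [23,27): 4 bp
  [27,39): 12 bp
  [39,47): 8 bp
  [47,50): 3 bp
  [50,58): 8 bp
  [58,70): 12 bp
  [70,75): 5 bp
  [75,85): 10 bp
  [85,92): 7 bp
  [92,95): 3 bp
  [95,108): 13 bp
  [108,116): 8 bp
  [116,125): 9 bp
  [125,133): 8 bp
  [133,140): 7 bp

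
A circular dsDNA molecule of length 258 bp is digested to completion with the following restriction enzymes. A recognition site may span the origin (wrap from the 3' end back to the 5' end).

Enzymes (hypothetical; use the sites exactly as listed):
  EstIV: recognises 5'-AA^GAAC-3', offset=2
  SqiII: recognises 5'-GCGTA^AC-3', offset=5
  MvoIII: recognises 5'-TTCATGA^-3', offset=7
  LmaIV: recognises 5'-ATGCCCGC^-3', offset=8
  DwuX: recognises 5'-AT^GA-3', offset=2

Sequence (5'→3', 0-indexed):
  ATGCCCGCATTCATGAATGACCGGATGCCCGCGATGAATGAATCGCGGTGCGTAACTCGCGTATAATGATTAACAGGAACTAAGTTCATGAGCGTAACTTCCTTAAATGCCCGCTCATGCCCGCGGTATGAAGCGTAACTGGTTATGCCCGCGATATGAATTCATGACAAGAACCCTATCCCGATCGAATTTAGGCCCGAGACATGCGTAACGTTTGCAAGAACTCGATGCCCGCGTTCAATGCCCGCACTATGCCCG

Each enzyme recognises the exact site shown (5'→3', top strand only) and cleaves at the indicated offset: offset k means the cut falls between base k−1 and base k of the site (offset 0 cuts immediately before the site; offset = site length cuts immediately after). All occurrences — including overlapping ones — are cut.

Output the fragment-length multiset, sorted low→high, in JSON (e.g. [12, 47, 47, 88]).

Site scan:
  EstIV AAGAAC/2: at [168, 218] ⇒ [170, 220]
  SqiII GCGTAAC/5: at [49, 91, 132, 205] ⇒ [54, 96, 137, 210]
  MvoIII TTCATGA/7: at [9, 84, 160] ⇒ [16, 91, 167]
  LmaIV ATGCCCGC/8: at [0, 24, 106, 116, 144, 227, 240] ⇒ [8, 32, 114, 124, 152, 235, 248]
  DwuX ATGA/2: at [12, 16, 33, 37, 65, 87, 127, 155, 163] ⇒ [14, 18, 35, 39, 67, 89, 129, 157, 165]

All cut coordinates (distinct, sorted): [8, 14, 16, 18, 32, 35, 39, 54, 67, 89, 91, 96, 114, 124, 129, 137, 152, 157, 165, 167, 170, 210, 220, 235, 248]

Fragments:
  8→14: 6 bp
  14→16: 2 bp
  16→18: 2 bp
  18→32: 14 bp
  32→35: 3 bp
  35→39: 4 bp
  39→54: 15 bp
  54→67: 13 bp
  67→89: 22 bp
  89→91: 2 bp
  91→96: 5 bp
  96→114: 18 bp
  114→124: 10 bp
  124→129: 5 bp
  129→137: 8 bp
  137→152: 15 bp
  152→157: 5 bp
  157→165: 8 bp
  165→167: 2 bp
  167→170: 3 bp
  170→210: 40 bp
  210→220: 10 bp
  220→235: 15 bp
  235→248: 13 bp
  248→8 (wrap): 258-248+8 = 18 bp

[2,2,2,2,3,3,4,5,5,5,6,8,8,10,10,13,13,14,15,15,15,18,18,22,40]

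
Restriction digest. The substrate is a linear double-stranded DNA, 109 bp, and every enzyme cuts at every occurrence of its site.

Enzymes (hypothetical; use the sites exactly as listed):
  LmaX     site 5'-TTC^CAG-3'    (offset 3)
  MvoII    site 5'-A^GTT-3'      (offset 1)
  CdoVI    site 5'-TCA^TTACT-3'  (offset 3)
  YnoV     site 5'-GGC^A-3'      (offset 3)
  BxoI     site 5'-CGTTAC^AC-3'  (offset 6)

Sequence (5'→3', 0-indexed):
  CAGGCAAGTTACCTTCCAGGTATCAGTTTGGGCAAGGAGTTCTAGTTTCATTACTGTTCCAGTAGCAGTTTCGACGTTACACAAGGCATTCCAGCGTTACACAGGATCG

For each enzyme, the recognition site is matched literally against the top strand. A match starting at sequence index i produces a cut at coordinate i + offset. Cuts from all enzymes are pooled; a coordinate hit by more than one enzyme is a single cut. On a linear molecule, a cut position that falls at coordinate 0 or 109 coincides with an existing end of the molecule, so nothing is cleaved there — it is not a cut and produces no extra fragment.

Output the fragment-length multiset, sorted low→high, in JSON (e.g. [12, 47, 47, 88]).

Per-enzyme occurrences:
  LmaX (TTCCAG, off=3): starts [13, 56, 88] → cuts [16, 59, 91]
  MvoII (AGTT, off=1): starts [6, 24, 37, 43, 66] → cuts [7, 25, 38, 44, 67]
  CdoVI (TCATTACT, off=3): starts [47] → cuts [50]
  YnoV (GGCA, off=3): starts [2, 30, 84] → cuts [5, 33, 87]
  BxoI (CGTTACAC, off=6): starts [74, 94] → cuts [80, 100]

All cut coordinates (distinct, sorted): [5, 7, 16, 25, 33, 38, 44, 50, 59, 67, 80, 87, 91, 100]

Fragments:
  [0,5): 5 bp
  [5,7): 2 bp
  [7,16): 9 bp
  [16,25): 9 bp
  [25,33): 8 bp
  [33,38): 5 bp
  [38,44): 6 bp
  [44,50): 6 bp
  [50,59): 9 bp
  [59,67): 8 bp
  [67,80): 13 bp
  [80,87): 7 bp
  [87,91): 4 bp
  [91,100): 9 bp
  [100,109): 9 bp

[2,4,5,5,6,6,7,8,8,9,9,9,9,9,13]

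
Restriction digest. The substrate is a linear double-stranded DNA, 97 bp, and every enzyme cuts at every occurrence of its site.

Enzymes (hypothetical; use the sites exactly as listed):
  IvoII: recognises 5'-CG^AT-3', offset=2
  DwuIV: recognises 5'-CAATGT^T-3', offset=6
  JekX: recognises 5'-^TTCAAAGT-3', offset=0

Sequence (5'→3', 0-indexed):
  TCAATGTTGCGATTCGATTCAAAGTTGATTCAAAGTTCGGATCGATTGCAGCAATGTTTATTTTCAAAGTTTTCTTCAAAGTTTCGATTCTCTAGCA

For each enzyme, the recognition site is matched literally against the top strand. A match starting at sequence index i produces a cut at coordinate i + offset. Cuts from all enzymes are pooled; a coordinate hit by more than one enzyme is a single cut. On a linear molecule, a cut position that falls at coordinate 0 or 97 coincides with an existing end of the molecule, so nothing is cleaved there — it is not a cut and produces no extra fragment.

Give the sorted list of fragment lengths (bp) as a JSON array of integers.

[1,4,5,5,7,11,11,12,12,13,16]

Per-enzyme occurrences:
  IvoII (CGAT, off=2): starts [9, 14, 42, 84] → cuts [11, 16, 44, 86]
  DwuIV (CAATGTT, off=6): starts [1, 51] → cuts [7, 57]
  JekX (TTCAAAGT, off=0): starts [17, 28, 62, 74] → cuts [17, 28, 62, 74]

Pooled cuts: [7, 11, 16, 17, 28, 44, 57, 62, 74, 86]

Fragments:
  [0,7): 7 bp
  [7,11): 4 bp
  [11,16): 5 bp
  [16,17): 1 bp
  [17,28): 11 bp
  [28,44): 16 bp
  [44,57): 13 bp
  [57,62): 5 bp
  [62,74): 12 bp
  [74,86): 12 bp
  [86,97): 11 bp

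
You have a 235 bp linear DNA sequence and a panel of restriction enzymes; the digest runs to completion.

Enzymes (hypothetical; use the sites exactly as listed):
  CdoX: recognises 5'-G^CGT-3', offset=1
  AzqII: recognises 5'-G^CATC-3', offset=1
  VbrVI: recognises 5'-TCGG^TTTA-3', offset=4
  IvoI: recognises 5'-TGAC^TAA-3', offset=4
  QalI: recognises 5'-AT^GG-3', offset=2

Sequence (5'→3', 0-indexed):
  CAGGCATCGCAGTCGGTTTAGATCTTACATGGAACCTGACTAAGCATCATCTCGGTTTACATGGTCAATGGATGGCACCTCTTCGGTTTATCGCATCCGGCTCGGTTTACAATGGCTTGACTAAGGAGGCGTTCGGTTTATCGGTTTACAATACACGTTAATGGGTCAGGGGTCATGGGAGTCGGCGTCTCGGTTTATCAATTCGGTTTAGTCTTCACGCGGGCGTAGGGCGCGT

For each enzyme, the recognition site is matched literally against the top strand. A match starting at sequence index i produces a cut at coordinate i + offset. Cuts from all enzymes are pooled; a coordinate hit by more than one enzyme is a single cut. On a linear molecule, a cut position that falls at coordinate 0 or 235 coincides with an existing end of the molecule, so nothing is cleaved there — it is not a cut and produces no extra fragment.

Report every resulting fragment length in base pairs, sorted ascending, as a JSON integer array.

[3,4,4,4,7,7,7,7,8,8,8,8,8,9,9,10,11,12,12,13,13,14,14,17,18]

Scan for sites:
  CdoX (GCGT, off=1): starts [128, 184, 222, 231] → cuts [129, 185, 223, 232]
  AzqII (GCATC, off=1): starts [3, 43, 92] → cuts [4, 44, 93]
  VbrVI (TCGGTTTA, off=4): starts [12, 51, 82, 101, 132, 140, 189, 202] → cuts [16, 55, 86, 105, 136, 144, 193, 206]
  IvoI (TGACTAA, off=4): starts [36, 117] → cuts [40, 121]
  QalI (ATGG, off=2): starts [28, 60, 67, 71, 111, 160, 174] → cuts [30, 62, 69, 73, 113, 162, 176]

All cut coordinates (distinct, sorted): [4, 16, 30, 40, 44, 55, 62, 69, 73, 86, 93, 105, 113, 121, 129, 136, 144, 162, 176, 185, 193, 206, 223, 232]

Fragments:
  [0,4): 4 bp
  [4,16): 12 bp
  [16,30): 14 bp
  [30,40): 10 bp
  [40,44): 4 bp
  [44,55): 11 bp
  [55,62): 7 bp
  [62,69): 7 bp
  [69,73): 4 bp
  [73,86): 13 bp
  [86,93): 7 bp
  [93,105): 12 bp
  [105,113): 8 bp
  [113,121): 8 bp
  [121,129): 8 bp
  [129,136): 7 bp
  [136,144): 8 bp
  [144,162): 18 bp
  [162,176): 14 bp
  [176,185): 9 bp
  [185,193): 8 bp
  [193,206): 13 bp
  [206,223): 17 bp
  [223,232): 9 bp
  [232,235): 3 bp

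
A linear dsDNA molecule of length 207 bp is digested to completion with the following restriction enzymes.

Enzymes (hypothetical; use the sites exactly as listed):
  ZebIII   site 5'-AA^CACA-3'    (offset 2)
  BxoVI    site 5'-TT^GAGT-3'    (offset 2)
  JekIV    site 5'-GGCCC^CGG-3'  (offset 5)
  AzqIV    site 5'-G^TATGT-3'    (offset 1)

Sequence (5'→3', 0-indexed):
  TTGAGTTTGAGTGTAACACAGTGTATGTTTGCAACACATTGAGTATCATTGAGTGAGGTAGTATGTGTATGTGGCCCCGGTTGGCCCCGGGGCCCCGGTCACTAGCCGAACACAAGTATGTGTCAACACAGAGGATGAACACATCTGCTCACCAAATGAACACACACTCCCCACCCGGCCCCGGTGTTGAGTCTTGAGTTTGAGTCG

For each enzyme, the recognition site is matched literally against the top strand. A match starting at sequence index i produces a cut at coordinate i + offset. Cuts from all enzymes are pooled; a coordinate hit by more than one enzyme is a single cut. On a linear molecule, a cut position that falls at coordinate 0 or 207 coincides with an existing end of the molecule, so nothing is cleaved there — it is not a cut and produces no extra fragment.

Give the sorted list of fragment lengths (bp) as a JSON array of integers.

Site scan:
  ZebIII (AACACA, off=2): starts [14, 32, 108, 124, 137, 158] → cuts [16, 34, 110, 126, 139, 160]
  BxoVI (TTGAGT, off=2): starts [0, 6, 38, 48, 186, 193, 199] → cuts [2, 8, 40, 50, 188, 195, 201]
  JekIV (GGCCCCGG, off=5): starts [72, 82, 90, 176] → cuts [77, 87, 95, 181]
  AzqIV (GTATGT, off=1): starts [22, 60, 66, 115] → cuts [23, 61, 67, 116]

All cut coordinates (distinct, sorted): [2, 8, 16, 23, 34, 40, 50, 61, 67, 77, 87, 95, 110, 116, 126, 139, 160, 181, 188, 195, 201]

Fragment lengths:
  [0,2): 2 bp
  [2,8): 6 bp
  [8,16): 8 bp
  [16,23): 7 bp
  [23,34): 11 bp
  [34,40): 6 bp
  [40,50): 10 bp
  [50,61): 11 bp
  [61,67): 6 bp
  [67,77): 10 bp
  [77,87): 10 bp
  [87,95): 8 bp
  [95,110): 15 bp
  [110,116): 6 bp
  [116,126): 10 bp
  [126,139): 13 bp
  [139,160): 21 bp
  [160,181): 21 bp
  [181,188): 7 bp
  [188,195): 7 bp
  [195,201): 6 bp
  [201,207): 6 bp

[2,6,6,6,6,6,6,7,7,7,8,8,10,10,10,10,11,11,13,15,21,21]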